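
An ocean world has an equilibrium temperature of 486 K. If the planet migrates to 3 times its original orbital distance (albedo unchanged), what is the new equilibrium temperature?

T_eq ∝ L^(1/4) · d^(−1/2).
T′ = 486 / 3^(1/2) = 281 K.

T_eq ≈ 281 K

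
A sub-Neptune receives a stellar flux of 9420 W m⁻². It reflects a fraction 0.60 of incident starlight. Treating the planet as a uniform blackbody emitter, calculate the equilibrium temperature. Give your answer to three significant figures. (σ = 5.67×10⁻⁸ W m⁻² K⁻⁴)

T_eq ≈ 359 K

Energy balance: absorbed = emitted ⇒ πR²·S(1−A) = 4πR²·σT_eq⁴, so T_eq⁴ = S(1−A)/(4σ).
T_eq = [9420 × 0.40 / (4 × 5.67×10⁻⁸)]^(1/4) = (1.66×10¹⁰)^(1/4) = 359 K.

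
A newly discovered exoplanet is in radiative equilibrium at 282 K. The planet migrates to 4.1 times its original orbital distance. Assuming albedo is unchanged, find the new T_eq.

T_eq ∝ L^(1/4) · d^(−1/2).
T′ = 282 / 4.1^(1/2) = 139 K.

T_eq ≈ 139 K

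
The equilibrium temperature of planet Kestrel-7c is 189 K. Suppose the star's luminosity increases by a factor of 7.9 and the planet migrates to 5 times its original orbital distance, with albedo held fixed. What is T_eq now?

T_eq ≈ 142 K

T_eq ∝ L^(1/4) · d^(−1/2).
T′ = 189 × 7.9^(1/4) / 5^(1/2) = 142 K.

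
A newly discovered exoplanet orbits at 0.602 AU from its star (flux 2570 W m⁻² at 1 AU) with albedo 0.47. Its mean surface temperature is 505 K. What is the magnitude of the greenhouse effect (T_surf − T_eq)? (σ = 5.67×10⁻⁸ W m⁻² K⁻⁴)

S = 2570/0.602² = 7092 W m⁻².
T_eq = [S(1−A)/(4σ)]^(1/4) = [7092×0.53/(4×5.67×10⁻⁸)]^(1/4) = 358.8 K.
ΔT = T_surf − T_eq = 505 − 358.8.

ΔT ≈ 146.2 K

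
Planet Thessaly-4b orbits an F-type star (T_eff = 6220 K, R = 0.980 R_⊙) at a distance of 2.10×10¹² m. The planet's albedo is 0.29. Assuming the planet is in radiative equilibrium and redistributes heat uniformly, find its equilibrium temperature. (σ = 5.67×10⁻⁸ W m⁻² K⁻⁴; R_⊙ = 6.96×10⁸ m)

R_⋆ = 0.980 × 6.96×10⁸ = 6.82×10⁸ m.
L = 4πR_⋆²σT_⋆⁴ = 4π(6.82×10⁸)² × 5.67×10⁻⁸ × (6220)⁴ = 4.96×10²⁶ W.
S = L/(4πd²) = 8.95 W m⁻².
Energy balance: absorbed = emitted ⇒ πR²·S(1−A) = 4πR²·σT_eq⁴, so T_eq⁴ = S(1−A)/(4σ).
T_eq = [8.95 × 0.71 / (4 × 5.67×10⁻⁸)]^(1/4) = (2.80×10⁷)^(1/4) = 72.8 K.

T_eq ≈ 72.8 K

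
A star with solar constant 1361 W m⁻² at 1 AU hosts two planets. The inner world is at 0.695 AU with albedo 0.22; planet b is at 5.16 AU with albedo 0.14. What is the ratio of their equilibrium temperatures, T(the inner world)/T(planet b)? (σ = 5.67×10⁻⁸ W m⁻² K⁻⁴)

T_eq = [S₀(1−A)/(4σd²)]^(1/4), so T ∝ (1−A)^(1/4) / √d.
T₁ = [1361×0.78/(4×5.67×10⁻⁸×0.695²)]^(1/4) = 313.75 K.
T₂ = [1361×0.86/(4×5.67×10⁻⁸×5.16²)]^(1/4) = 117.99 K.

T₁/T₂ ≈ 2.659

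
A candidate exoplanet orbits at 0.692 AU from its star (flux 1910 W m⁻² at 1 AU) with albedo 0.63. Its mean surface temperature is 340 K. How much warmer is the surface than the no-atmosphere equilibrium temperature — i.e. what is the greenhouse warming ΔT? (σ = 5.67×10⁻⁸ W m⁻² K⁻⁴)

ΔT ≈ 56.0 K

S = 1910/0.692² = 3989 W m⁻².
T_eq = [S(1−A)/(4σ)]^(1/4) = [3989×0.37/(4×5.67×10⁻⁸)]^(1/4) = 284.0 K.
ΔT = T_surf − T_eq = 340 − 284.0.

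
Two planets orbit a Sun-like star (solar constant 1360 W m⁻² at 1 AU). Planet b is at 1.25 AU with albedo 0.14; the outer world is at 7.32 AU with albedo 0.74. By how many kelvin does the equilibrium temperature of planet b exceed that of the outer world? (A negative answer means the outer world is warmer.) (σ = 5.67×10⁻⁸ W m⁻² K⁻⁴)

T_eq = [S₀(1−A)/(4σd²)]^(1/4), so T ∝ (1−A)^(1/4) / √d.
T₁ = [1360×0.86/(4×5.67×10⁻⁸×1.25²)]^(1/4) = 239.69 K.
T₂ = [1360×0.26/(4×5.67×10⁻⁸×7.32²)]^(1/4) = 73.44 K.

ΔT ≈ 166.2 K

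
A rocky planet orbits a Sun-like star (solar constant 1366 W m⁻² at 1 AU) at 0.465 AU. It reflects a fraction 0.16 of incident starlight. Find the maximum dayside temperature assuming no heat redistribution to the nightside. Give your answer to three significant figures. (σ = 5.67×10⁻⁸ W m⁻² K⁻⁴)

Flux at 0.465 AU: S = 1366/0.465² = 6320 W m⁻².
With no redistribution each surface element balances locally: S(1−A) = σT⁴.
T = [6320 × 0.84 / 5.67×10⁻⁸]^(1/4) = (9.36×10¹⁰)^(1/4) = 553 K.

T_ss ≈ 553 K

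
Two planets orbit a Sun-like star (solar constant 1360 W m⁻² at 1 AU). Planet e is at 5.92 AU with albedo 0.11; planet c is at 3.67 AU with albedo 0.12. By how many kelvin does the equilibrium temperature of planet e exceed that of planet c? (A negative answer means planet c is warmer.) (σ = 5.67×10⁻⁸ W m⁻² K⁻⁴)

ΔT ≈ -29.6 K

T_eq = [S₀(1−A)/(4σd²)]^(1/4), so T ∝ (1−A)^(1/4) / √d.
T₁ = [1360×0.89/(4×5.67×10⁻⁸×5.92²)]^(1/4) = 111.09 K.
T₂ = [1360×0.88/(4×5.67×10⁻⁸×3.67²)]^(1/4) = 140.69 K.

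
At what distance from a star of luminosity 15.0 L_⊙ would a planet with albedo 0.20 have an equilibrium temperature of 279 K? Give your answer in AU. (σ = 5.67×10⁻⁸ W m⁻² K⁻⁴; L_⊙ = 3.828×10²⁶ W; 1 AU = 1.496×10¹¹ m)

L = 15.0 × 3.828×10²⁶ = 5.74×10²⁷ W.
From T_eq⁴ = L(1−A)/(16πσd²): d = √[L(1−A)/(16πσT_eq⁴)].
d = √[5.74×10²⁷ × 0.80 / (16π × 5.67×10⁻⁸ × (279)⁴)] = 5.16×10¹¹ m = 3.45 AU.

d ≈ 3.45 AU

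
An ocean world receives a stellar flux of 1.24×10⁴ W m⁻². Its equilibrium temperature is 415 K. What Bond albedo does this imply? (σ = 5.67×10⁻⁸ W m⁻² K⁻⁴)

From T_eq⁴ = S(1−A)/(4σ): 1−A = 4σT_eq⁴/S.
1−A = 4 × 5.67×10⁻⁸ × (415)⁴ / 1.24×10⁴ = 0.543.

A ≈ 0.46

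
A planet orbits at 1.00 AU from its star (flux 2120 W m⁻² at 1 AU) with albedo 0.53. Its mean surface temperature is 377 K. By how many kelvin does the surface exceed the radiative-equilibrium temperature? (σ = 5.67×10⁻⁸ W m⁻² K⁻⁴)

S = 2120/1.00² = 2120 W m⁻².
T_eq = [S(1−A)/(4σ)]^(1/4) = [2120×0.47/(4×5.67×10⁻⁸)]^(1/4) = 257.5 K.
ΔT = T_surf − T_eq = 377 − 257.5.

ΔT ≈ 119.5 K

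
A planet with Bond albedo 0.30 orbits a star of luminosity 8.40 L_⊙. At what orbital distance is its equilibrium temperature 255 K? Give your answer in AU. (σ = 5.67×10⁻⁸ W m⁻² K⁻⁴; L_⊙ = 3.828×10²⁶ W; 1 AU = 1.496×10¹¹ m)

d ≈ 2.89 AU

L = 8.40 × 3.828×10²⁶ = 3.22×10²⁷ W.
From T_eq⁴ = L(1−A)/(16πσd²): d = √[L(1−A)/(16πσT_eq⁴)].
d = √[3.22×10²⁷ × 0.70 / (16π × 5.67×10⁻⁸ × (255)⁴)] = 4.32×10¹¹ m = 2.89 AU.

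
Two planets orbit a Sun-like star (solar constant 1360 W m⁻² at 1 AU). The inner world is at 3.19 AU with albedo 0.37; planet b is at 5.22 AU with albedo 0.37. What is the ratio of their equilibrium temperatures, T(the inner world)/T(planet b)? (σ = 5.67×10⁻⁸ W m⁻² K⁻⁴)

T_eq = [S₀(1−A)/(4σd²)]^(1/4), so T ∝ (1−A)^(1/4) / √d.
T₁ = [1360×0.63/(4×5.67×10⁻⁸×3.19²)]^(1/4) = 138.81 K.
T₂ = [1360×0.63/(4×5.67×10⁻⁸×5.22²)]^(1/4) = 108.51 K.

T₁/T₂ ≈ 1.279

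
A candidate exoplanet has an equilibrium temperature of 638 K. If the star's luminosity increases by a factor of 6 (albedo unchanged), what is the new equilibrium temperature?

T_eq ≈ 999 K

T_eq ∝ L^(1/4) · d^(−1/2).
T′ = 638 × 6^(1/4) = 999 K.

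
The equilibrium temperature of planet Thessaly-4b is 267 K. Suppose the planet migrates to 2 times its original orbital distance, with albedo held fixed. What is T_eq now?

T_eq ≈ 189 K

T_eq ∝ L^(1/4) · d^(−1/2).
T′ = 267 / 2^(1/2) = 189 K.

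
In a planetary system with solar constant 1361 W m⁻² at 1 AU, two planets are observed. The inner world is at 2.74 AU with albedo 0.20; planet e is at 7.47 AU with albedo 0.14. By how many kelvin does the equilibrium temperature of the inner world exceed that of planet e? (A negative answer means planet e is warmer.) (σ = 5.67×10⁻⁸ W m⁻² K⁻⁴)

ΔT ≈ 61.0 K

T_eq = [S₀(1−A)/(4σd²)]^(1/4), so T ∝ (1−A)^(1/4) / √d.
T₁ = [1361×0.80/(4×5.67×10⁻⁸×2.74²)]^(1/4) = 159.02 K.
T₂ = [1361×0.86/(4×5.67×10⁻⁸×7.47²)]^(1/4) = 98.07 K.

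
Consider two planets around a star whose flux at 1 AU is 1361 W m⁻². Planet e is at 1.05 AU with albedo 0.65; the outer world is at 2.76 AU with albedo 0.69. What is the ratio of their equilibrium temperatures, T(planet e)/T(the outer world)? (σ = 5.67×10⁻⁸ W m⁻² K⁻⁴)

T_eq = [S₀(1−A)/(4σd²)]^(1/4), so T ∝ (1−A)^(1/4) / √d.
T₁ = [1361×0.35/(4×5.67×10⁻⁸×1.05²)]^(1/4) = 208.92 K.
T₂ = [1361×0.31/(4×5.67×10⁻⁸×2.76²)]^(1/4) = 125.01 K.

T₁/T₂ ≈ 1.671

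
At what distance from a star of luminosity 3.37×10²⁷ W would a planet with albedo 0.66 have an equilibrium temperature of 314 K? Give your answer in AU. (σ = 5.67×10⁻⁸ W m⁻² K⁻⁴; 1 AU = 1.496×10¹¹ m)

d ≈ 1.36 AU

From T_eq⁴ = L(1−A)/(16πσd²): d = √[L(1−A)/(16πσT_eq⁴)].
d = √[3.37×10²⁷ × 0.34 / (16π × 5.67×10⁻⁸ × (314)⁴)] = 2.03×10¹¹ m = 1.36 AU.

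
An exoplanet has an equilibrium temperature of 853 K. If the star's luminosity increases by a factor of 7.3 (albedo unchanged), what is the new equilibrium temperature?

T_eq ≈ 1400 K

T_eq ∝ L^(1/4) · d^(−1/2).
T′ = 853 × 7.3^(1/4) = 1400 K.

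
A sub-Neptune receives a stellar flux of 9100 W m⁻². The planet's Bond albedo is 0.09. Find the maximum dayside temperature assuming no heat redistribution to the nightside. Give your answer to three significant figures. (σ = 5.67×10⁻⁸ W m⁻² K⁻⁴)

T_ss ≈ 618 K

With no redistribution each surface element balances locally: S(1−A) = σT⁴.
T = [9100 × 0.91 / 5.67×10⁻⁸]^(1/4) = (1.46×10¹¹)^(1/4) = 618 K.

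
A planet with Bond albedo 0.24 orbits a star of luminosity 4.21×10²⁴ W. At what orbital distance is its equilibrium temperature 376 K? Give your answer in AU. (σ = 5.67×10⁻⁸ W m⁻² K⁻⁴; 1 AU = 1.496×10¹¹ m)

d ≈ 0.0501 AU

From T_eq⁴ = L(1−A)/(16πσd²): d = √[L(1−A)/(16πσT_eq⁴)].
d = √[4.21×10²⁴ × 0.76 / (16π × 5.67×10⁻⁸ × (376)⁴)] = 7.49×10⁹ m = 0.0501 AU.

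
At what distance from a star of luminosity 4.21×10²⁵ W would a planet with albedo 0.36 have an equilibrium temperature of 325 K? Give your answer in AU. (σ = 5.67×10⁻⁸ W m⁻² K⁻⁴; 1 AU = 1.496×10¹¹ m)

From T_eq⁴ = L(1−A)/(16πσd²): d = √[L(1−A)/(16πσT_eq⁴)].
d = √[4.21×10²⁵ × 0.64 / (16π × 5.67×10⁻⁸ × (325)⁴)] = 2.91×10¹⁰ m = 0.195 AU.

d ≈ 0.195 AU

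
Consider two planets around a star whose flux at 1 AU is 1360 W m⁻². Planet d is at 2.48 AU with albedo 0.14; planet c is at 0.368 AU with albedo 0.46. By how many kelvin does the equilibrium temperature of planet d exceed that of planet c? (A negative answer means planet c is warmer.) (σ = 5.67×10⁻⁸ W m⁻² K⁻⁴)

T_eq = [S₀(1−A)/(4σd²)]^(1/4), so T ∝ (1−A)^(1/4) / √d.
T₁ = [1360×0.86/(4×5.67×10⁻⁸×2.48²)]^(1/4) = 170.17 K.
T₂ = [1360×0.54/(4×5.67×10⁻⁸×0.368²)]^(1/4) = 393.23 K.

ΔT ≈ -223.1 K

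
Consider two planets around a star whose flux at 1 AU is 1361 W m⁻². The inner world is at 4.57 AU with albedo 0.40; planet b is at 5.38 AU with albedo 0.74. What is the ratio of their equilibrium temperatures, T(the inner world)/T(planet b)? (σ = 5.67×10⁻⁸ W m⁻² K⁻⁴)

T_eq = [S₀(1−A)/(4σd²)]^(1/4), so T ∝ (1−A)^(1/4) / √d.
T₁ = [1361×0.60/(4×5.67×10⁻⁸×4.57²)]^(1/4) = 114.59 K.
T₂ = [1361×0.26/(4×5.67×10⁻⁸×5.38²)]^(1/4) = 85.69 K.

T₁/T₂ ≈ 1.337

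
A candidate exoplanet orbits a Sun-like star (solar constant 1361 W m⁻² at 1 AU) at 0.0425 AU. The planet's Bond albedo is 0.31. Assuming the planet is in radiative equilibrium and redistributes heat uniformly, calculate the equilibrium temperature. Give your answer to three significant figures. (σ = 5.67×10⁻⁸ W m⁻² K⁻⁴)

Flux at 0.0425 AU: S = 1361/0.0425² = 7.53×10⁵ W m⁻².
Energy balance: absorbed = emitted ⇒ πR²·S(1−A) = 4πR²·σT_eq⁴, so T_eq⁴ = S(1−A)/(4σ).
T_eq = [7.53×10⁵ × 0.69 / (4 × 5.67×10⁻⁸)]^(1/4) = (2.29×10¹²)^(1/4) = 1230 K.

T_eq ≈ 1230 K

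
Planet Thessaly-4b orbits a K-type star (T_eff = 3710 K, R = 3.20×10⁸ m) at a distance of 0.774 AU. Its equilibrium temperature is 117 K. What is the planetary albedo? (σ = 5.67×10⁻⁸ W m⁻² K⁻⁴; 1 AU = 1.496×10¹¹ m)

d = 0.774 AU = 1.16×10¹¹ m.
L = 4πR_⋆²σT_⋆⁴ = 4π(3.20×10⁸)² × 5.67×10⁻⁸ × (3710)⁴ = 1.38×10²⁵ W.
S = L/(4πd²) = 82.0 W m⁻².
From T_eq⁴ = S(1−A)/(4σ): 1−A = 4σT_eq⁴/S.
1−A = 4 × 5.67×10⁻⁸ × (117)⁴ / 82.0 = 0.518.

A ≈ 0.48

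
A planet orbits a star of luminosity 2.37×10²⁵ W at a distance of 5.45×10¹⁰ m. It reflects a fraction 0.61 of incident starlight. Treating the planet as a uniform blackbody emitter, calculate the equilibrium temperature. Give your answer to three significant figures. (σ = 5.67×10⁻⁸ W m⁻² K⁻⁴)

T_eq ≈ 182 K

Flux: S = L/(4πd²) = 2.37×10²⁵/(4π×(5.45×10¹⁰)²) = 635 W m⁻².
Energy balance: absorbed = emitted ⇒ πR²·S(1−A) = 4πR²·σT_eq⁴, so T_eq⁴ = S(1−A)/(4σ).
T_eq = [635 × 0.39 / (4 × 5.67×10⁻⁸)]^(1/4) = (1.09×10⁹)^(1/4) = 182 K.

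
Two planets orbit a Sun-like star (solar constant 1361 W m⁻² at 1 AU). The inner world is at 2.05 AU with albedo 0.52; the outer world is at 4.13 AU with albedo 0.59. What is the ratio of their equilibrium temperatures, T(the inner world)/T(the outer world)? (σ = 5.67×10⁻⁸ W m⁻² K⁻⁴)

T₁/T₂ ≈ 1.476

T_eq = [S₀(1−A)/(4σd²)]^(1/4), so T ∝ (1−A)^(1/4) / √d.
T₁ = [1361×0.48/(4×5.67×10⁻⁸×2.05²)]^(1/4) = 161.80 K.
T₂ = [1361×0.41/(4×5.67×10⁻⁸×4.13²)]^(1/4) = 109.59 K.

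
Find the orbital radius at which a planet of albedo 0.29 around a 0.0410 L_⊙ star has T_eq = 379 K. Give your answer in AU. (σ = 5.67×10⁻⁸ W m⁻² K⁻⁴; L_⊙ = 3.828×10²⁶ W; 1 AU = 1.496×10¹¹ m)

d ≈ 0.0920 AU

L = 0.0410 × 3.828×10²⁶ = 1.57×10²⁵ W.
From T_eq⁴ = L(1−A)/(16πσd²): d = √[L(1−A)/(16πσT_eq⁴)].
d = √[1.57×10²⁵ × 0.71 / (16π × 5.67×10⁻⁸ × (379)⁴)] = 1.38×10¹⁰ m = 0.0920 AU.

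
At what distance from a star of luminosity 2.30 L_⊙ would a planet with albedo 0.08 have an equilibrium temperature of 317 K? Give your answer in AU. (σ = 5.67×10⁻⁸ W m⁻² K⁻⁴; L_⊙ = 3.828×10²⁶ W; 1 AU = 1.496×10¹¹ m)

d ≈ 1.12 AU

L = 2.30 × 3.828×10²⁶ = 8.80×10²⁶ W.
From T_eq⁴ = L(1−A)/(16πσd²): d = √[L(1−A)/(16πσT_eq⁴)].
d = √[8.80×10²⁶ × 0.92 / (16π × 5.67×10⁻⁸ × (317)⁴)] = 1.68×10¹¹ m = 1.12 AU.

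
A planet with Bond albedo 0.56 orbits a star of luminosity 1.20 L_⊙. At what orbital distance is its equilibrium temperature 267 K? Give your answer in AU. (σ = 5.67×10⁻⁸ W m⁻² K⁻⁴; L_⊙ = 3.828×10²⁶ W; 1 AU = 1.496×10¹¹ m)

d ≈ 0.790 AU

L = 1.20 × 3.828×10²⁶ = 4.59×10²⁶ W.
From T_eq⁴ = L(1−A)/(16πσd²): d = √[L(1−A)/(16πσT_eq⁴)].
d = √[4.59×10²⁶ × 0.44 / (16π × 5.67×10⁻⁸ × (267)⁴)] = 1.18×10¹¹ m = 0.790 AU.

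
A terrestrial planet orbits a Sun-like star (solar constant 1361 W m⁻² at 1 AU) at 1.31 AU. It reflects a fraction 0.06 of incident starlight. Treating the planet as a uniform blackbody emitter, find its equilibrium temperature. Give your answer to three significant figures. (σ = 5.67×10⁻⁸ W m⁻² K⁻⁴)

T_eq ≈ 239 K

Flux at 1.31 AU: S = 1361/1.31² = 793 W m⁻².
Energy balance: absorbed = emitted ⇒ πR²·S(1−A) = 4πR²·σT_eq⁴, so T_eq⁴ = S(1−A)/(4σ).
T_eq = [793 × 0.94 / (4 × 5.67×10⁻⁸)]^(1/4) = (3.29×10⁹)^(1/4) = 239 K.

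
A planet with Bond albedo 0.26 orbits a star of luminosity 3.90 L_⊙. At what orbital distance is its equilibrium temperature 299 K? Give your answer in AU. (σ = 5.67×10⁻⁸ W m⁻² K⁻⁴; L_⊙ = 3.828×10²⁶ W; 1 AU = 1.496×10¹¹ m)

d ≈ 1.47 AU

L = 3.90 × 3.828×10²⁶ = 1.49×10²⁷ W.
From T_eq⁴ = L(1−A)/(16πσd²): d = √[L(1−A)/(16πσT_eq⁴)].
d = √[1.49×10²⁷ × 0.74 / (16π × 5.67×10⁻⁸ × (299)⁴)] = 2.20×10¹¹ m = 1.47 AU.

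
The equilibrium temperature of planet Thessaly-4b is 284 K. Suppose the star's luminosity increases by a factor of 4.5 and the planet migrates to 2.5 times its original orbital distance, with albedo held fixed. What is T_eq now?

T_eq ≈ 262 K

T_eq ∝ L^(1/4) · d^(−1/2).
T′ = 284 × 4.5^(1/4) / 2.5^(1/2) = 262 K.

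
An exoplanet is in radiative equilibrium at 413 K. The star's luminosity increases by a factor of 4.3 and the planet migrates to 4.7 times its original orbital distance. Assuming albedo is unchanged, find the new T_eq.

T_eq ≈ 274 K

T_eq ∝ L^(1/4) · d^(−1/2).
T′ = 413 × 4.3^(1/4) / 4.7^(1/2) = 274 K.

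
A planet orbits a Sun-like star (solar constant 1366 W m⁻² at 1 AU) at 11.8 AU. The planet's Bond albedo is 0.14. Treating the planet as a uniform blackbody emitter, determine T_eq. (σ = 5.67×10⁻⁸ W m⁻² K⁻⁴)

T_eq ≈ 78.1 K

Flux at 11.8 AU: S = 1366/11.8² = 9.81 W m⁻².
Energy balance: absorbed = emitted ⇒ πR²·S(1−A) = 4πR²·σT_eq⁴, so T_eq⁴ = S(1−A)/(4σ).
T_eq = [9.81 × 0.86 / (4 × 5.67×10⁻⁸)]^(1/4) = (3.72×10⁷)^(1/4) = 78.1 K.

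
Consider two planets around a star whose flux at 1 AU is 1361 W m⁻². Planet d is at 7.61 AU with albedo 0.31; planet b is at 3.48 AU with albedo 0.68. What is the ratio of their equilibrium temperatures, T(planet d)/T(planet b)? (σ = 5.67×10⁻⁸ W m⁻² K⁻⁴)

T_eq = [S₀(1−A)/(4σd²)]^(1/4), so T ∝ (1−A)^(1/4) / √d.
T₁ = [1361×0.69/(4×5.67×10⁻⁸×7.61²)]^(1/4) = 91.95 K.
T₂ = [1361×0.32/(4×5.67×10⁻⁸×3.48²)]^(1/4) = 112.22 K.

T₁/T₂ ≈ 0.819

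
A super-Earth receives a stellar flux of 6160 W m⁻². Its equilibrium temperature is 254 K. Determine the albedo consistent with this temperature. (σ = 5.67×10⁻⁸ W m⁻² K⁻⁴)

From T_eq⁴ = S(1−A)/(4σ): 1−A = 4σT_eq⁴/S.
1−A = 4 × 5.67×10⁻⁸ × (254)⁴ / 6160 = 0.153.

A ≈ 0.85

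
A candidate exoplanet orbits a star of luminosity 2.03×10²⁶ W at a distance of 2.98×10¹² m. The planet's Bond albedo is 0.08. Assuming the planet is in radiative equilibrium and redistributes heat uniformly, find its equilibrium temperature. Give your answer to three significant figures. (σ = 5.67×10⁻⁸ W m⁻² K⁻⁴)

Flux: S = L/(4πd²) = 2.03×10²⁶/(4π×(2.98×10¹²)²) = 1.82 W m⁻².
Energy balance: absorbed = emitted ⇒ πR²·S(1−A) = 4πR²·σT_eq⁴, so T_eq⁴ = S(1−A)/(4σ).
T_eq = [1.82 × 0.92 / (4 × 5.67×10⁻⁸)]^(1/4) = (7.38×10⁶)^(1/4) = 52.1 K.

T_eq ≈ 52.1 K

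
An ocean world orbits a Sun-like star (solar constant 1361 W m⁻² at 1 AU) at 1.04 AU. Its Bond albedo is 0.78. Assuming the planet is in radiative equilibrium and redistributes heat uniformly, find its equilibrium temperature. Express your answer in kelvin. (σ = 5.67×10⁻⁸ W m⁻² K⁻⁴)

Flux at 1.04 AU: S = 1361/1.04² = 1260 W m⁻².
Energy balance: absorbed = emitted ⇒ πR²·S(1−A) = 4πR²·σT_eq⁴, so T_eq⁴ = S(1−A)/(4σ).
T_eq = [1260 × 0.22 / (4 × 5.67×10⁻⁸)]^(1/4) = (1.22×10⁹)^(1/4) = 187 K.

T_eq ≈ 187 K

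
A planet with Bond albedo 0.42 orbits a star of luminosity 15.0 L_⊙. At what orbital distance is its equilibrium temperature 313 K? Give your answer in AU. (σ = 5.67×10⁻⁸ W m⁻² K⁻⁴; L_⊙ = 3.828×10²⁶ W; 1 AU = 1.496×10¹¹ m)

L = 15.0 × 3.828×10²⁶ = 5.74×10²⁷ W.
From T_eq⁴ = L(1−A)/(16πσd²): d = √[L(1−A)/(16πσT_eq⁴)].
d = √[5.74×10²⁷ × 0.58 / (16π × 5.67×10⁻⁸ × (313)⁴)] = 3.49×10¹¹ m = 2.33 AU.

d ≈ 2.33 AU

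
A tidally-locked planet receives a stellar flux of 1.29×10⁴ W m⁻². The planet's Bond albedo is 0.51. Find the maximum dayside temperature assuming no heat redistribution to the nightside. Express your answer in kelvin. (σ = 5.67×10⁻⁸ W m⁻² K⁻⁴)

T_ss ≈ 578 K

With no redistribution each surface element balances locally: S(1−A) = σT⁴.
T = [1.29×10⁴ × 0.49 / 5.67×10⁻⁸]^(1/4) = (1.11×10¹¹)^(1/4) = 578 K.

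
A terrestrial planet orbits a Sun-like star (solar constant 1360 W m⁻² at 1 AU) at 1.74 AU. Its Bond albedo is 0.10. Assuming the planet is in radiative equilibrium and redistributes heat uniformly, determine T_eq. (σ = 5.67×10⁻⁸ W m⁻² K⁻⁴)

T_eq ≈ 205 K

Flux at 1.74 AU: S = 1360/1.74² = 449 W m⁻².
Energy balance: absorbed = emitted ⇒ πR²·S(1−A) = 4πR²·σT_eq⁴, so T_eq⁴ = S(1−A)/(4σ).
T_eq = [449 × 0.90 / (4 × 5.67×10⁻⁸)]^(1/4) = (1.78×10⁹)^(1/4) = 205 K.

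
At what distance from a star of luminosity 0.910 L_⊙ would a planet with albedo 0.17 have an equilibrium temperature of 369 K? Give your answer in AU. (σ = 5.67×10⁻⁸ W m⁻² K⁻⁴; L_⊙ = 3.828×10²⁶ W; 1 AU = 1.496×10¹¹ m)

L = 0.910 × 3.828×10²⁶ = 3.48×10²⁶ W.
From T_eq⁴ = L(1−A)/(16πσd²): d = √[L(1−A)/(16πσT_eq⁴)].
d = √[3.48×10²⁶ × 0.83 / (16π × 5.67×10⁻⁸ × (369)⁴)] = 7.40×10¹⁰ m = 0.494 AU.

d ≈ 0.494 AU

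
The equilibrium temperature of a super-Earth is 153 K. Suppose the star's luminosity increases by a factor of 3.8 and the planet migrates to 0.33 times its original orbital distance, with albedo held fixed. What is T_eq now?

T_eq ≈ 372 K

T_eq ∝ L^(1/4) · d^(−1/2).
T′ = 153 × 3.8^(1/4) / 0.33^(1/2) = 372 K.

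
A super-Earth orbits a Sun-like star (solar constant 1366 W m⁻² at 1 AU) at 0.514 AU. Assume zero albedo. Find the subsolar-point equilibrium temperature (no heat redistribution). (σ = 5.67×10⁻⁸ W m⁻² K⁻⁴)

T_ss ≈ 550 K

Flux at 0.514 AU: S = 1366/0.514² = 5170 W m⁻².
At the subsolar point the surface absorbs S(1−A) and emits σT⁴ per unit area — no factor of 4, since only the local patch is in balance.
T = [5170 × 1.00 / 5.67×10⁻⁸]^(1/4) = (9.12×10¹⁰)^(1/4) = 550 K.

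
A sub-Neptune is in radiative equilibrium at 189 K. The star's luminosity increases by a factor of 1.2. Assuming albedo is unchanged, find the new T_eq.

T_eq ≈ 198 K

T_eq ∝ L^(1/4) · d^(−1/2).
T′ = 189 × 1.2^(1/4) = 198 K.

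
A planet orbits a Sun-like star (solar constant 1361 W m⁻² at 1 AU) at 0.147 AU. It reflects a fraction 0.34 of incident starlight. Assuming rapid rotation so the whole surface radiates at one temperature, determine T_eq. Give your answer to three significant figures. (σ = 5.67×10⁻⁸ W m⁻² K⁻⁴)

Flux at 0.147 AU: S = 1361/0.147² = 6.30×10⁴ W m⁻².
Energy balance: absorbed = emitted ⇒ πR²·S(1−A) = 4πR²·σT_eq⁴, so T_eq⁴ = S(1−A)/(4σ).
T_eq = [6.30×10⁴ × 0.66 / (4 × 5.67×10⁻⁸)]^(1/4) = (1.83×10¹¹)^(1/4) = 654 K.

T_eq ≈ 654 K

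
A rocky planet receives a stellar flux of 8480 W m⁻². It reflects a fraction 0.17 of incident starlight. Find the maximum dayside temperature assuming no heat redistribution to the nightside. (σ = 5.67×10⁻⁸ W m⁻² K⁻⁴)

T_ss ≈ 594 K

With no redistribution each surface element balances locally: S(1−A) = σT⁴.
T = [8480 × 0.83 / 5.67×10⁻⁸]^(1/4) = (1.24×10¹¹)^(1/4) = 594 K.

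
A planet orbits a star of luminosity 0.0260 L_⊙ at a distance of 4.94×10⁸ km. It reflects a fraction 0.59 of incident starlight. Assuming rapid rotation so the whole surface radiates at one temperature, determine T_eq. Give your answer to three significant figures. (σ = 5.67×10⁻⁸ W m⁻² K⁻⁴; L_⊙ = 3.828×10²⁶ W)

T_eq ≈ 49.2 K

d = 4.94×10⁸ km = 4.94×10¹¹ m.
L = 0.0260 × 3.828×10²⁶ = 9.95×10²⁴ W.
Flux: S = L/(4πd²) = 9.95×10²⁴/(4π×(4.94×10¹¹)²) = 3.25 W m⁻².
Energy balance: absorbed = emitted ⇒ πR²·S(1−A) = 4πR²·σT_eq⁴, so T_eq⁴ = S(1−A)/(4σ).
T_eq = [3.25 × 0.41 / (4 × 5.67×10⁻⁸)]^(1/4) = (5.87×10⁶)^(1/4) = 49.2 K.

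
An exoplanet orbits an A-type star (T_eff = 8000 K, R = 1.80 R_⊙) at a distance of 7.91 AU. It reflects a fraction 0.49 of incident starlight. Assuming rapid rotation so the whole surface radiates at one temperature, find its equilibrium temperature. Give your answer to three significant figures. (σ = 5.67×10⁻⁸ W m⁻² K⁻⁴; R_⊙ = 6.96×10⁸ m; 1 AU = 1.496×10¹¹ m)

R_⋆ = 1.80 × 6.96×10⁸ = 1.25×10⁹ m.
d = 7.91 AU = 1.18×10¹² m.
L = 4πR_⋆²σT_⋆⁴ = 4π(1.25×10⁹)² × 5.67×10⁻⁸ × (8000)⁴ = 4.58×10²⁷ W.
S = L/(4πd²) = 260 W m⁻².
Energy balance: absorbed = emitted ⇒ πR²·S(1−A) = 4πR²·σT_eq⁴, so T_eq⁴ = S(1−A)/(4σ).
T_eq = [260 × 0.51 / (4 × 5.67×10⁻⁸)]^(1/4) = (5.85×10⁸)^(1/4) = 156 K.

T_eq ≈ 156 K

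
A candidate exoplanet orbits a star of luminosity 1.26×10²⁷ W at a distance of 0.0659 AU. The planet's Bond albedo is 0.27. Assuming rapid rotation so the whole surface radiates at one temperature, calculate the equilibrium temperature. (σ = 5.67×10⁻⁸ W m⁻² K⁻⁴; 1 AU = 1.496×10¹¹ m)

d = 0.0659 AU = 9.86×10⁹ m.
Flux: S = L/(4πd²) = 1.26×10²⁷/(4π×(9.86×10⁹)²) = 1.03×10⁶ W m⁻².
Energy balance: absorbed = emitted ⇒ πR²·S(1−A) = 4πR²·σT_eq⁴, so T_eq⁴ = S(1−A)/(4σ).
T_eq = [1.03×10⁶ × 0.73 / (4 × 5.67×10⁻⁸)]^(1/4) = (3.32×10¹²)^(1/4) = 1350 K.

T_eq ≈ 1350 K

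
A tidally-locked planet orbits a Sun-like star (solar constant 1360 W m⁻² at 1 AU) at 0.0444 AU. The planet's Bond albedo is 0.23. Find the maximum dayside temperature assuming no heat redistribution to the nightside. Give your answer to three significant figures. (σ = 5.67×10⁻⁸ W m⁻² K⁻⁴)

T_ss ≈ 1750 K

Flux at 0.0444 AU: S = 1360/0.0444² = 6.90×10⁵ W m⁻².
With no redistribution each surface element balances locally: S(1−A) = σT⁴.
T = [6.90×10⁵ × 0.77 / 5.67×10⁻⁸]^(1/4) = (9.37×10¹²)^(1/4) = 1750 K.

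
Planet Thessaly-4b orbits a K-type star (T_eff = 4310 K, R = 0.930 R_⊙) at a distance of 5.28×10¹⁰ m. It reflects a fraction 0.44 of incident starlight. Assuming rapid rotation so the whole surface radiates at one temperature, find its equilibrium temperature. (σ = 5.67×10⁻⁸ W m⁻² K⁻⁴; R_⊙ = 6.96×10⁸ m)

R_⋆ = 0.930 × 6.96×10⁸ = 6.47×10⁸ m.
L = 4πR_⋆²σT_⋆⁴ = 4π(6.47×10⁸)² × 5.67×10⁻⁸ × (4310)⁴ = 1.03×10²⁶ W.
S = L/(4πd²) = 2940 W m⁻².
Energy balance: absorbed = emitted ⇒ πR²·S(1−A) = 4πR²·σT_eq⁴, so T_eq⁴ = S(1−A)/(4σ).
T_eq = [2940 × 0.56 / (4 × 5.67×10⁻⁸)]^(1/4) = (7.26×10⁹)^(1/4) = 292 K.

T_eq ≈ 292 K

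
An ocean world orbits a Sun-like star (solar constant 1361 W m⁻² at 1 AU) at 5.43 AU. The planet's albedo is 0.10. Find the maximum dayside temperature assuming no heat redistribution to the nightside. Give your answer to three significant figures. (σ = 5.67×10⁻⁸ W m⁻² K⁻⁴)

T_ss ≈ 165 K

Flux at 5.43 AU: S = 1361/5.43² = 46.2 W m⁻².
With no redistribution each surface element balances locally: S(1−A) = σT⁴.
T = [46.2 × 0.90 / 5.67×10⁻⁸]^(1/4) = (7.33×10⁸)^(1/4) = 165 K.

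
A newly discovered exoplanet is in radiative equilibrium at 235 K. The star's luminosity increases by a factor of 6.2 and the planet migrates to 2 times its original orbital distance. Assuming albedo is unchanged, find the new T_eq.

T_eq ≈ 262 K

T_eq ∝ L^(1/4) · d^(−1/2).
T′ = 235 × 6.2^(1/4) / 2^(1/2) = 262 K.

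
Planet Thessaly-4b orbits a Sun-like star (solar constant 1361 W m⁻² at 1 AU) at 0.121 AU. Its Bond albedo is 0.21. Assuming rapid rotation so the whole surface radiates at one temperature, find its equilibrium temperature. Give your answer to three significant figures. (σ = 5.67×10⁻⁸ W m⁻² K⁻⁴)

T_eq ≈ 754 K

Flux at 0.121 AU: S = 1361/0.121² = 9.30×10⁴ W m⁻².
Energy balance: absorbed = emitted ⇒ πR²·S(1−A) = 4πR²·σT_eq⁴, so T_eq⁴ = S(1−A)/(4σ).
T_eq = [9.30×10⁴ × 0.79 / (4 × 5.67×10⁻⁸)]^(1/4) = (3.24×10¹¹)^(1/4) = 754 K.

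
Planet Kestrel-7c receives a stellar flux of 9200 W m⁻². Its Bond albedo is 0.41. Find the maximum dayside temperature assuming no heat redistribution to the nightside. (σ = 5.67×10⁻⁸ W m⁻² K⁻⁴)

T_ss ≈ 556 K

With no redistribution each surface element balances locally: S(1−A) = σT⁴.
T = [9200 × 0.59 / 5.67×10⁻⁸]^(1/4) = (9.57×10¹⁰)^(1/4) = 556 K.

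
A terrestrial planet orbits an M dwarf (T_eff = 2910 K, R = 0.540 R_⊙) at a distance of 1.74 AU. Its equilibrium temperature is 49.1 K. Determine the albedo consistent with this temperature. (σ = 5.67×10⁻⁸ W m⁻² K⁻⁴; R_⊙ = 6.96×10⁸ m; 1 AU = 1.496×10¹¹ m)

A ≈ 0.84

R_⋆ = 0.540 × 6.96×10⁸ = 3.76×10⁸ m.
d = 1.74 AU = 2.60×10¹¹ m.
L = 4πR_⋆²σT_⋆⁴ = 4π(3.76×10⁸)² × 5.67×10⁻⁸ × (2910)⁴ = 7.22×10²⁴ W.
S = L/(4πd²) = 8.48 W m⁻².
From T_eq⁴ = S(1−A)/(4σ): 1−A = 4σT_eq⁴/S.
1−A = 4 × 5.67×10⁻⁸ × (49.1)⁴ / 8.48 = 0.156.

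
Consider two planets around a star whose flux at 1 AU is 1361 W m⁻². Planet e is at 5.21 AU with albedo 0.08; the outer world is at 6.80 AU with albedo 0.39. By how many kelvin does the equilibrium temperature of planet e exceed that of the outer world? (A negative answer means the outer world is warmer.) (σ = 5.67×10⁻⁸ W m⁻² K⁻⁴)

T_eq = [S₀(1−A)/(4σd²)]^(1/4), so T ∝ (1−A)^(1/4) / √d.
T₁ = [1361×0.92/(4×5.67×10⁻⁸×5.21²)]^(1/4) = 119.42 K.
T₂ = [1361×0.61/(4×5.67×10⁻⁸×6.80²)]^(1/4) = 94.33 K.

ΔT ≈ 25.1 K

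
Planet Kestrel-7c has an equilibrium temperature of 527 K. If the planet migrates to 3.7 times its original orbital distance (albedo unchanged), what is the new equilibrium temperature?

T_eq ∝ L^(1/4) · d^(−1/2).
T′ = 527 / 3.7^(1/2) = 274 K.

T_eq ≈ 274 K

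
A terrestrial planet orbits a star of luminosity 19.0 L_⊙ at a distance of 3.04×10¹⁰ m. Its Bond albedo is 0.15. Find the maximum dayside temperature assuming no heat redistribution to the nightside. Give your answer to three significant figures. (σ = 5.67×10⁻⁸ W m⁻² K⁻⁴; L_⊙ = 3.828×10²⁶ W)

T_ss ≈ 1750 K

L = 19.0 × 3.828×10²⁶ = 7.27×10²⁷ W.
Flux: S = L/(4πd²) = 7.27×10²⁷/(4π×(3.04×10¹⁰)²) = 6.26×10⁵ W m⁻².
With no redistribution each surface element balances locally: S(1−A) = σT⁴.
T = [6.26×10⁵ × 0.85 / 5.67×10⁻⁸]^(1/4) = (9.39×10¹²)^(1/4) = 1750 K.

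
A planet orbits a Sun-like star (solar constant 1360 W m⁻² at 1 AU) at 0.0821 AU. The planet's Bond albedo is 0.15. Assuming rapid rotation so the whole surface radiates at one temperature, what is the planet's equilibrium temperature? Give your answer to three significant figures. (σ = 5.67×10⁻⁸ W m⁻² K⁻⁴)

T_eq ≈ 933 K

Flux at 0.0821 AU: S = 1360/0.0821² = 2.02×10⁵ W m⁻².
Energy balance: absorbed = emitted ⇒ πR²·S(1−A) = 4πR²·σT_eq⁴, so T_eq⁴ = S(1−A)/(4σ).
T_eq = [2.02×10⁵ × 0.85 / (4 × 5.67×10⁻⁸)]^(1/4) = (7.56×10¹¹)^(1/4) = 933 K.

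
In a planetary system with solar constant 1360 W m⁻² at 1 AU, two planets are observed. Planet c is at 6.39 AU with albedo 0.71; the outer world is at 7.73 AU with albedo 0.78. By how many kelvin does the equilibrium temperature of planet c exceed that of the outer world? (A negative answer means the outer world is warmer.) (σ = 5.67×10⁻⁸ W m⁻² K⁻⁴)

ΔT ≈ 12.2 K

T_eq = [S₀(1−A)/(4σd²)]^(1/4), so T ∝ (1−A)^(1/4) / √d.
T₁ = [1360×0.29/(4×5.67×10⁻⁸×6.39²)]^(1/4) = 80.78 K.
T₂ = [1360×0.22/(4×5.67×10⁻⁸×7.73²)]^(1/4) = 68.55 K.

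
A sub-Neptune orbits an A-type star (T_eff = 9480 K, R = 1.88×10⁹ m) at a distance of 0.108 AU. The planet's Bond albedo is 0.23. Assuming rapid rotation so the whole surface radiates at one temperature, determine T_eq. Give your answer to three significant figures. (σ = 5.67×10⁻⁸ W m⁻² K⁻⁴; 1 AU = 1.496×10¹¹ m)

d = 0.108 AU = 1.62×10¹⁰ m.
L = 4πR_⋆²σT_⋆⁴ = 4π(1.88×10⁹)² × 5.67×10⁻⁸ × (9480)⁴ = 2.03×10²⁸ W.
S = L/(4πd²) = 6.20×10⁶ W m⁻².
Energy balance: absorbed = emitted ⇒ πR²·S(1−A) = 4πR²·σT_eq⁴, so T_eq⁴ = S(1−A)/(4σ).
T_eq = [6.20×10⁶ × 0.77 / (4 × 5.67×10⁻⁸)]^(1/4) = (2.11×10¹³)^(1/4) = 2140 K.

T_eq ≈ 2140 K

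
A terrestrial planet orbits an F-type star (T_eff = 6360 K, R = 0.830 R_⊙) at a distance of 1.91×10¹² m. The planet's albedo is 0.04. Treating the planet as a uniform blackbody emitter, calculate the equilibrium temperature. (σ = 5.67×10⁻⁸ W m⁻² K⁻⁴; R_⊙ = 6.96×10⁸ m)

R_⋆ = 0.830 × 6.96×10⁸ = 5.78×10⁸ m.
L = 4πR_⋆²σT_⋆⁴ = 4π(5.78×10⁸)² × 5.67×10⁻⁸ × (6360)⁴ = 3.89×10²⁶ W.
S = L/(4πd²) = 8.49 W m⁻².
Energy balance: absorbed = emitted ⇒ πR²·S(1−A) = 4πR²·σT_eq⁴, so T_eq⁴ = S(1−A)/(4σ).
T_eq = [8.49 × 0.96 / (4 × 5.67×10⁻⁸)]^(1/4) = (3.59×10⁷)^(1/4) = 77.4 K.

T_eq ≈ 77.4 K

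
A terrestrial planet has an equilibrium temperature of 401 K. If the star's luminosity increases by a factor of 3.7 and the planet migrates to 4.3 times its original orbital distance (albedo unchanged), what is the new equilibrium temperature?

T_eq ∝ L^(1/4) · d^(−1/2).
T′ = 401 × 3.7^(1/4) / 4.3^(1/2) = 268 K.

T_eq ≈ 268 K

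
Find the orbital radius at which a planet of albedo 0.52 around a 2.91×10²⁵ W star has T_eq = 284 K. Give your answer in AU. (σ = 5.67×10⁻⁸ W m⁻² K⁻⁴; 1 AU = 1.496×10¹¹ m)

d ≈ 0.183 AU

From T_eq⁴ = L(1−A)/(16πσd²): d = √[L(1−A)/(16πσT_eq⁴)].
d = √[2.91×10²⁵ × 0.48 / (16π × 5.67×10⁻⁸ × (284)⁴)] = 2.74×10¹⁰ m = 0.183 AU.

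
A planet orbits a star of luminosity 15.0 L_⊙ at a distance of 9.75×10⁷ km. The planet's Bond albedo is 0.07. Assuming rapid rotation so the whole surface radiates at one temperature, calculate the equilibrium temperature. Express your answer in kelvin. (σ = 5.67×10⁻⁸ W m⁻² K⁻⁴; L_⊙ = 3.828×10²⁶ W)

T_eq ≈ 666 K

d = 9.75×10⁷ km = 9.75×10¹⁰ m.
L = 15.0 × 3.828×10²⁶ = 5.74×10²⁷ W.
Flux: S = L/(4πd²) = 5.74×10²⁷/(4π×(9.75×10¹⁰)²) = 4.81×10⁴ W m⁻².
Energy balance: absorbed = emitted ⇒ πR²·S(1−A) = 4πR²·σT_eq⁴, so T_eq⁴ = S(1−A)/(4σ).
T_eq = [4.81×10⁴ × 0.93 / (4 × 5.67×10⁻⁸)]^(1/4) = (1.97×10¹¹)^(1/4) = 666 K.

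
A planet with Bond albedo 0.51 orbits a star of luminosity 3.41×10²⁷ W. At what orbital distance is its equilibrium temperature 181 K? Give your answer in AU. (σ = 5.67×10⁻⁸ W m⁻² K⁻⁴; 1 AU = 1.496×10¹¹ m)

d ≈ 4.94 AU

From T_eq⁴ = L(1−A)/(16πσd²): d = √[L(1−A)/(16πσT_eq⁴)].
d = √[3.41×10²⁷ × 0.49 / (16π × 5.67×10⁻⁸ × (181)⁴)] = 7.39×10¹¹ m = 4.94 AU.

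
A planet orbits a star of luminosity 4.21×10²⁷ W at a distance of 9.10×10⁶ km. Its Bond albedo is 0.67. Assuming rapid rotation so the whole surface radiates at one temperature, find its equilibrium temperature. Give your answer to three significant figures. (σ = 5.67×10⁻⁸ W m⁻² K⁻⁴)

d = 9.10×10⁶ km = 9.10×10⁹ m.
Flux: S = L/(4πd²) = 4.21×10²⁷/(4π×(9.10×10⁹)²) = 4.05×10⁶ W m⁻².
Energy balance: absorbed = emitted ⇒ πR²·S(1−A) = 4πR²·σT_eq⁴, so T_eq⁴ = S(1−A)/(4σ).
T_eq = [4.05×10⁶ × 0.33 / (4 × 5.67×10⁻⁸)]^(1/4) = (5.89×10¹²)^(1/4) = 1560 K.

T_eq ≈ 1560 K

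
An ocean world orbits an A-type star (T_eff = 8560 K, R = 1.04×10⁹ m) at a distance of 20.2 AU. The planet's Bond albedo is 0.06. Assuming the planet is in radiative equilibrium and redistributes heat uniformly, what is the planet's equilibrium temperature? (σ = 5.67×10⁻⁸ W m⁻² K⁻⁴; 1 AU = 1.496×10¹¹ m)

T_eq ≈ 111 K

d = 20.2 AU = 3.02×10¹² m.
L = 4πR_⋆²σT_⋆⁴ = 4π(1.04×10⁹)² × 5.67×10⁻⁸ × (8560)⁴ = 4.14×10²⁷ W.
S = L/(4πd²) = 36.1 W m⁻².
Energy balance: absorbed = emitted ⇒ πR²·S(1−A) = 4πR²·σT_eq⁴, so T_eq⁴ = S(1−A)/(4σ).
T_eq = [36.1 × 0.94 / (4 × 5.67×10⁻⁸)]^(1/4) = (1.49×10⁸)^(1/4) = 111 K.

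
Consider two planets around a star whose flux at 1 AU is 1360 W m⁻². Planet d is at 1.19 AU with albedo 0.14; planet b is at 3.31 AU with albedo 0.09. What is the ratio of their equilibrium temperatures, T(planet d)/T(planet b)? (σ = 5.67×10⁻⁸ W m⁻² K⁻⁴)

T_eq = [S₀(1−A)/(4σd²)]^(1/4), so T ∝ (1−A)^(1/4) / √d.
T₁ = [1360×0.86/(4×5.67×10⁻⁸×1.19²)]^(1/4) = 245.65 K.
T₂ = [1360×0.91/(4×5.67×10⁻⁸×3.31²)]^(1/4) = 149.39 K.

T₁/T₂ ≈ 1.644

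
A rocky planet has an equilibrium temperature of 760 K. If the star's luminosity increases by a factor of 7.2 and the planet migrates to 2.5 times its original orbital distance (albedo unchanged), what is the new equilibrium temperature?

T_eq ∝ L^(1/4) · d^(−1/2).
T′ = 760 × 7.2^(1/4) / 2.5^(1/2) = 787 K.

T_eq ≈ 787 K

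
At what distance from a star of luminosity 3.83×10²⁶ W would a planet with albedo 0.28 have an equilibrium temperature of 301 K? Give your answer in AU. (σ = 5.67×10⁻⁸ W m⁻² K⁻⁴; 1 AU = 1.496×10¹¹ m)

From T_eq⁴ = L(1−A)/(16πσd²): d = √[L(1−A)/(16πσT_eq⁴)].
d = √[3.83×10²⁶ × 0.72 / (16π × 5.67×10⁻⁸ × (301)⁴)] = 1.09×10¹¹ m = 0.726 AU.

d ≈ 0.726 AU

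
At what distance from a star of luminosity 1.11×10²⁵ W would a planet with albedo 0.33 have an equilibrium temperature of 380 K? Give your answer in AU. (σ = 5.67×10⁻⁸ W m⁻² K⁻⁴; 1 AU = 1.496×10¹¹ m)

d ≈ 0.0748 AU

From T_eq⁴ = L(1−A)/(16πσd²): d = √[L(1−A)/(16πσT_eq⁴)].
d = √[1.11×10²⁵ × 0.67 / (16π × 5.67×10⁻⁸ × (380)⁴)] = 1.12×10¹⁰ m = 0.0748 AU.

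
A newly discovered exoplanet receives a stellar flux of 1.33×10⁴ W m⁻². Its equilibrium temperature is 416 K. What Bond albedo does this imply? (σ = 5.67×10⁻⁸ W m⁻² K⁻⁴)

From T_eq⁴ = S(1−A)/(4σ): 1−A = 4σT_eq⁴/S.
1−A = 4 × 5.67×10⁻⁸ × (416)⁴ / 1.33×10⁴ = 0.511.

A ≈ 0.49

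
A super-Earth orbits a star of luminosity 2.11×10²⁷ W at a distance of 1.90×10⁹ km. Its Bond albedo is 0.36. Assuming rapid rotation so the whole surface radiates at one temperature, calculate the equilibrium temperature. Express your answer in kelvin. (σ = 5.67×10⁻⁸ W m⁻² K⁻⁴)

T_eq ≈ 107 K

d = 1.90×10⁹ km = 1.90×10¹² m.
Flux: S = L/(4πd²) = 2.11×10²⁷/(4π×(1.90×10¹²)²) = 46.5 W m⁻².
Energy balance: absorbed = emitted ⇒ πR²·S(1−A) = 4πR²·σT_eq⁴, so T_eq⁴ = S(1−A)/(4σ).
T_eq = [46.5 × 0.64 / (4 × 5.67×10⁻⁸)]^(1/4) = (1.31×10⁸)^(1/4) = 107 K.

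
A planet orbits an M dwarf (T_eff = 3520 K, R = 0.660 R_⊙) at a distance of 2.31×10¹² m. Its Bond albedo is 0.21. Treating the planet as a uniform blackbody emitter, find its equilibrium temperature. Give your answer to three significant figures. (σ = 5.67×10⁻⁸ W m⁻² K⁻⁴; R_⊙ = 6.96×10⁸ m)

T_eq ≈ 33.1 K

R_⋆ = 0.660 × 6.96×10⁸ = 4.59×10⁸ m.
L = 4πR_⋆²σT_⋆⁴ = 4π(4.59×10⁸)² × 5.67×10⁻⁸ × (3520)⁴ = 2.31×10²⁵ W.
S = L/(4πd²) = 0.344 W m⁻².
Energy balance: absorbed = emitted ⇒ πR²·S(1−A) = 4πR²·σT_eq⁴, so T_eq⁴ = S(1−A)/(4σ).
T_eq = [0.344 × 0.79 / (4 × 5.67×10⁻⁸)]^(1/4) = (1.20×10⁶)^(1/4) = 33.1 K.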